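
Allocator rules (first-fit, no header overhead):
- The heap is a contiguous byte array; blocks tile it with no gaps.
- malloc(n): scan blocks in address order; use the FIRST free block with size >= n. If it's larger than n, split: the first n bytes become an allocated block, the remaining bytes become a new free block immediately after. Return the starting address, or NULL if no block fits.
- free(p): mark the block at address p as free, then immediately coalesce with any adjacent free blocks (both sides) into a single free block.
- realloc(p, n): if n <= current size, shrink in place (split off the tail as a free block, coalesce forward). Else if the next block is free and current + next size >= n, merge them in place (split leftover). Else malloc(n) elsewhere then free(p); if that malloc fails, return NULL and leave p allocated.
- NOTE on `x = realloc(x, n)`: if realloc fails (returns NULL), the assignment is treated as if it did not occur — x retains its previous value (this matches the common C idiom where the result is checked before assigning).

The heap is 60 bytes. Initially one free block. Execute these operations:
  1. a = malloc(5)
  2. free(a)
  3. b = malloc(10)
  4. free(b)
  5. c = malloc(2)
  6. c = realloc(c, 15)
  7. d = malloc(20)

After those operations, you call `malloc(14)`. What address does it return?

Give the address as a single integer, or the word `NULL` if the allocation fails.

Answer: 35

Derivation:
Op 1: a = malloc(5) -> a = 0; heap: [0-4 ALLOC][5-59 FREE]
Op 2: free(a) -> (freed a); heap: [0-59 FREE]
Op 3: b = malloc(10) -> b = 0; heap: [0-9 ALLOC][10-59 FREE]
Op 4: free(b) -> (freed b); heap: [0-59 FREE]
Op 5: c = malloc(2) -> c = 0; heap: [0-1 ALLOC][2-59 FREE]
Op 6: c = realloc(c, 15) -> c = 0; heap: [0-14 ALLOC][15-59 FREE]
Op 7: d = malloc(20) -> d = 15; heap: [0-14 ALLOC][15-34 ALLOC][35-59 FREE]
malloc(14): first-fit scan over [0-14 ALLOC][15-34 ALLOC][35-59 FREE] -> 35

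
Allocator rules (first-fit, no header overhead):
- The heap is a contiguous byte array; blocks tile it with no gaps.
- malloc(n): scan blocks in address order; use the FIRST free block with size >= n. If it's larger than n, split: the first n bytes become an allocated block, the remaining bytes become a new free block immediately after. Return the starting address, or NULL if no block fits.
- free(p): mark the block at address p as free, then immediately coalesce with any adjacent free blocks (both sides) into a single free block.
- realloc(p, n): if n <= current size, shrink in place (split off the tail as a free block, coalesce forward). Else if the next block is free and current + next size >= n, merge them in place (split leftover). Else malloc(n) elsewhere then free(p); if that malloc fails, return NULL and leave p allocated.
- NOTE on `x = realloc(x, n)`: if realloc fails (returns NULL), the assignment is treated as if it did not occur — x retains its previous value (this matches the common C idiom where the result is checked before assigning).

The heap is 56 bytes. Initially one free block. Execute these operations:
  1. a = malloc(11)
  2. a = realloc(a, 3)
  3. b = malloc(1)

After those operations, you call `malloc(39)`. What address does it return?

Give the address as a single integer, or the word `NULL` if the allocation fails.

Answer: 4

Derivation:
Op 1: a = malloc(11) -> a = 0; heap: [0-10 ALLOC][11-55 FREE]
Op 2: a = realloc(a, 3) -> a = 0; heap: [0-2 ALLOC][3-55 FREE]
Op 3: b = malloc(1) -> b = 3; heap: [0-2 ALLOC][3-3 ALLOC][4-55 FREE]
malloc(39): first-fit scan over [0-2 ALLOC][3-3 ALLOC][4-55 FREE] -> 4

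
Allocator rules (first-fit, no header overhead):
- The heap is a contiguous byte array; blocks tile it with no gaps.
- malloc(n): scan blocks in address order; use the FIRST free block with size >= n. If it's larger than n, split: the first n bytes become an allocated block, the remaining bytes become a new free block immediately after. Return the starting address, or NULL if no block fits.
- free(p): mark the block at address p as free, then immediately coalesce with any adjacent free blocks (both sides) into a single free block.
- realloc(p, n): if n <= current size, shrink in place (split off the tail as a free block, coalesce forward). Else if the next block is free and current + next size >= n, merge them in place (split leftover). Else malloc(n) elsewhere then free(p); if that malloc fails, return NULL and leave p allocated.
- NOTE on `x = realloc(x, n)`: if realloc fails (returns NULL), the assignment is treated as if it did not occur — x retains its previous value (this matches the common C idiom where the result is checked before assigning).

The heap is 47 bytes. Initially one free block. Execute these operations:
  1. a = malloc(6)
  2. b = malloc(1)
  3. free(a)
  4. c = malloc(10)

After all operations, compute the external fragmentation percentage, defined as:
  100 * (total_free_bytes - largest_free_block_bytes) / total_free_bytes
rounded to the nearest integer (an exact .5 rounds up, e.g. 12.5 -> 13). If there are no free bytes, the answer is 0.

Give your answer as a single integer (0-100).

Op 1: a = malloc(6) -> a = 0; heap: [0-5 ALLOC][6-46 FREE]
Op 2: b = malloc(1) -> b = 6; heap: [0-5 ALLOC][6-6 ALLOC][7-46 FREE]
Op 3: free(a) -> (freed a); heap: [0-5 FREE][6-6 ALLOC][7-46 FREE]
Op 4: c = malloc(10) -> c = 7; heap: [0-5 FREE][6-6 ALLOC][7-16 ALLOC][17-46 FREE]
Free blocks: [6 30] total_free=36 largest=30 -> 100*(36-30)/36 = 600/36 ≈ 16.667 -> rounds to 17

Answer: 17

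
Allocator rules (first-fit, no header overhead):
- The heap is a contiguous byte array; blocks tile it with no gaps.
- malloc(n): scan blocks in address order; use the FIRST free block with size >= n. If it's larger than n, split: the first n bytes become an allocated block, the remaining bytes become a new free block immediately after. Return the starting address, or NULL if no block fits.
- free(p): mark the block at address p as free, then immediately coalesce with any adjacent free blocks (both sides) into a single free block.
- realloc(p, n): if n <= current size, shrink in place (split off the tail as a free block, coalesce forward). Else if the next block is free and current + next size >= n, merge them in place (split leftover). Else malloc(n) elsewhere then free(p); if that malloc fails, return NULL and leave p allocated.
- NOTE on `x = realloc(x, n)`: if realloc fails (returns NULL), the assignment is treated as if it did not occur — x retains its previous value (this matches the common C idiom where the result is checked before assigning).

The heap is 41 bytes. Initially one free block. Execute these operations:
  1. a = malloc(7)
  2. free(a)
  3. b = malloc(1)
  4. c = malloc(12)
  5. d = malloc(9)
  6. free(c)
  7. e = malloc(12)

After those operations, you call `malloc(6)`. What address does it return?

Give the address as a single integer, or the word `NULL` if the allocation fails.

Op 1: a = malloc(7) -> a = 0; heap: [0-6 ALLOC][7-40 FREE]
Op 2: free(a) -> (freed a); heap: [0-40 FREE]
Op 3: b = malloc(1) -> b = 0; heap: [0-0 ALLOC][1-40 FREE]
Op 4: c = malloc(12) -> c = 1; heap: [0-0 ALLOC][1-12 ALLOC][13-40 FREE]
Op 5: d = malloc(9) -> d = 13; heap: [0-0 ALLOC][1-12 ALLOC][13-21 ALLOC][22-40 FREE]
Op 6: free(c) -> (freed c); heap: [0-0 ALLOC][1-12 FREE][13-21 ALLOC][22-40 FREE]
Op 7: e = malloc(12) -> e = 1; heap: [0-0 ALLOC][1-12 ALLOC][13-21 ALLOC][22-40 FREE]
malloc(6): first-fit scan over [0-0 ALLOC][1-12 ALLOC][13-21 ALLOC][22-40 FREE] -> 22

Answer: 22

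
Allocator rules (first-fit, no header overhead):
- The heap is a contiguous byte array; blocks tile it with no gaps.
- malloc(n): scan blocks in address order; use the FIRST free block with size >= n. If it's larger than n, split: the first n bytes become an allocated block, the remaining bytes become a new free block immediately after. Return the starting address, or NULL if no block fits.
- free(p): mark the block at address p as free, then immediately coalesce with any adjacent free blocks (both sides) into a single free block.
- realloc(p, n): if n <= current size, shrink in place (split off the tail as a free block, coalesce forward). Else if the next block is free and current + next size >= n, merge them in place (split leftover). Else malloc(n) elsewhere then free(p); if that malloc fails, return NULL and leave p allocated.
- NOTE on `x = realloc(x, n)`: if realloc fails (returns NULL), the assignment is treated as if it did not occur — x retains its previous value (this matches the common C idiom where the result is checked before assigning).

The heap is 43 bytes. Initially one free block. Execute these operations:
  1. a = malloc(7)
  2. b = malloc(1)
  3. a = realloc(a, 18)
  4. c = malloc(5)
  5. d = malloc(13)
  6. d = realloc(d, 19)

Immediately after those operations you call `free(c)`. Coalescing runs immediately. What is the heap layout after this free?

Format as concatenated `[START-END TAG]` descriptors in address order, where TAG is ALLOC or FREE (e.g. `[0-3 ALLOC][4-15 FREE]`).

Op 1: a = malloc(7) -> a = 0; heap: [0-6 ALLOC][7-42 FREE]
Op 2: b = malloc(1) -> b = 7; heap: [0-6 ALLOC][7-7 ALLOC][8-42 FREE]
Op 3: a = realloc(a, 18) -> a = 8; heap: [0-6 FREE][7-7 ALLOC][8-25 ALLOC][26-42 FREE]
Op 4: c = malloc(5) -> c = 0; heap: [0-4 ALLOC][5-6 FREE][7-7 ALLOC][8-25 ALLOC][26-42 FREE]
Op 5: d = malloc(13) -> d = 26; heap: [0-4 ALLOC][5-6 FREE][7-7 ALLOC][8-25 ALLOC][26-38 ALLOC][39-42 FREE]
Op 6: d = realloc(d, 19) -> NULL (d unchanged); heap: [0-4 ALLOC][5-6 FREE][7-7 ALLOC][8-25 ALLOC][26-38 ALLOC][39-42 FREE]
free(c): c = 0 -> block [0-4 ALLOC]; mark free, coalesce with adjacent free neighbors -> [0-6 FREE][7-7 ALLOC][8-25 ALLOC][26-38 ALLOC][39-42 FREE]

Answer: [0-6 FREE][7-7 ALLOC][8-25 ALLOC][26-38 ALLOC][39-42 FREE]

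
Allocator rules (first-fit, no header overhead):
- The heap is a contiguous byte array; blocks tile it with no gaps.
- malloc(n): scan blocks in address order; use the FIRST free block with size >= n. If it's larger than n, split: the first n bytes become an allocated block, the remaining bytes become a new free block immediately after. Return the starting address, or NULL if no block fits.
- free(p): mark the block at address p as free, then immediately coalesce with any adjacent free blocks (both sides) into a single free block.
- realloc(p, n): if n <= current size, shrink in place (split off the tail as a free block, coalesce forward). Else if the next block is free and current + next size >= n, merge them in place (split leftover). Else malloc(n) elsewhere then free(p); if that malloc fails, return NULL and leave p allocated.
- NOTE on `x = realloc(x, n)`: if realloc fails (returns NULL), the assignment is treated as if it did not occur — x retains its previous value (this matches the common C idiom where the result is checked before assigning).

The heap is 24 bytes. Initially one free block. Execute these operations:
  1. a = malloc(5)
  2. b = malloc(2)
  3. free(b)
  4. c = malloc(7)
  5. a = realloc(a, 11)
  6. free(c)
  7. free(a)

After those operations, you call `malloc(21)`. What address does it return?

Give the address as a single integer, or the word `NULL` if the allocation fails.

Op 1: a = malloc(5) -> a = 0; heap: [0-4 ALLOC][5-23 FREE]
Op 2: b = malloc(2) -> b = 5; heap: [0-4 ALLOC][5-6 ALLOC][7-23 FREE]
Op 3: free(b) -> (freed b); heap: [0-4 ALLOC][5-23 FREE]
Op 4: c = malloc(7) -> c = 5; heap: [0-4 ALLOC][5-11 ALLOC][12-23 FREE]
Op 5: a = realloc(a, 11) -> a = 12; heap: [0-4 FREE][5-11 ALLOC][12-22 ALLOC][23-23 FREE]
Op 6: free(c) -> (freed c); heap: [0-11 FREE][12-22 ALLOC][23-23 FREE]
Op 7: free(a) -> (freed a); heap: [0-23 FREE]
malloc(21): first-fit scan over [0-23 FREE] -> 0

Answer: 0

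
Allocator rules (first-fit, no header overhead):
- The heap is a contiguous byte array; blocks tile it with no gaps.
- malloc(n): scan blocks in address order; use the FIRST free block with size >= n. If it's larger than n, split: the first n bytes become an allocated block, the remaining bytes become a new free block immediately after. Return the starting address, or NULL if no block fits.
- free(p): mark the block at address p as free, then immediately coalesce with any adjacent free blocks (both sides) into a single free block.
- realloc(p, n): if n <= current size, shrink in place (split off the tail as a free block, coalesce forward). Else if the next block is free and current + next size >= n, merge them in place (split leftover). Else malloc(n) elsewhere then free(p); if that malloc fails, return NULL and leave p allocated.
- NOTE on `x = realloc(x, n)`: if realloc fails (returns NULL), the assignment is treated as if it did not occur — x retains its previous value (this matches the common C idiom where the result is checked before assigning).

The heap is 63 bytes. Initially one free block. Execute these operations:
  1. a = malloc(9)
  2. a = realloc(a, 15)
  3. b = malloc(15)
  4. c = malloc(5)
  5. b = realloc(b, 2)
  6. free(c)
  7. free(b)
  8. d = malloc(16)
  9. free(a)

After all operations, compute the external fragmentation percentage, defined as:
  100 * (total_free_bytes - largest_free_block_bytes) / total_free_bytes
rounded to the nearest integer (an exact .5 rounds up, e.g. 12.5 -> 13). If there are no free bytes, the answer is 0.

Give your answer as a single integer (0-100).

Answer: 32

Derivation:
Op 1: a = malloc(9) -> a = 0; heap: [0-8 ALLOC][9-62 FREE]
Op 2: a = realloc(a, 15) -> a = 0; heap: [0-14 ALLOC][15-62 FREE]
Op 3: b = malloc(15) -> b = 15; heap: [0-14 ALLOC][15-29 ALLOC][30-62 FREE]
Op 4: c = malloc(5) -> c = 30; heap: [0-14 ALLOC][15-29 ALLOC][30-34 ALLOC][35-62 FREE]
Op 5: b = realloc(b, 2) -> b = 15; heap: [0-14 ALLOC][15-16 ALLOC][17-29 FREE][30-34 ALLOC][35-62 FREE]
Op 6: free(c) -> (freed c); heap: [0-14 ALLOC][15-16 ALLOC][17-62 FREE]
Op 7: free(b) -> (freed b); heap: [0-14 ALLOC][15-62 FREE]
Op 8: d = malloc(16) -> d = 15; heap: [0-14 ALLOC][15-30 ALLOC][31-62 FREE]
Op 9: free(a) -> (freed a); heap: [0-14 FREE][15-30 ALLOC][31-62 FREE]
Free blocks: [15 32] total_free=47 largest=32 -> 100*(47-32)/47 = 1500/47 ≈ 31.915 -> rounds to 32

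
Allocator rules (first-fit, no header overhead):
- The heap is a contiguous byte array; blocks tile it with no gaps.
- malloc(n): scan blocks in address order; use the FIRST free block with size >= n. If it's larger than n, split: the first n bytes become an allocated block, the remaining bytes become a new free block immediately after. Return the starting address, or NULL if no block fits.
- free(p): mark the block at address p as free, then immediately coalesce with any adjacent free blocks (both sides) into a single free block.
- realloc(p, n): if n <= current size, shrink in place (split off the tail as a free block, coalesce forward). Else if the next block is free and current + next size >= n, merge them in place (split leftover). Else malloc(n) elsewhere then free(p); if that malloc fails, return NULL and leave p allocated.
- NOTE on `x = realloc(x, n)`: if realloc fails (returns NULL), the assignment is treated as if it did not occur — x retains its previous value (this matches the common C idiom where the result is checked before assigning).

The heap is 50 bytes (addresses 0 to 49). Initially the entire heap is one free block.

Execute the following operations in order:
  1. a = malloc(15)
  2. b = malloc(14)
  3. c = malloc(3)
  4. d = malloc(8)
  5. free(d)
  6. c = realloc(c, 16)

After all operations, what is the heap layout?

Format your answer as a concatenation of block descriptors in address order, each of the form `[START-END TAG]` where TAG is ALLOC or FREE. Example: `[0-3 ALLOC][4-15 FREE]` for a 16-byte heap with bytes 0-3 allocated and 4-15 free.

Answer: [0-14 ALLOC][15-28 ALLOC][29-44 ALLOC][45-49 FREE]

Derivation:
Op 1: a = malloc(15) -> a = 0; heap: [0-14 ALLOC][15-49 FREE]
Op 2: b = malloc(14) -> b = 15; heap: [0-14 ALLOC][15-28 ALLOC][29-49 FREE]
Op 3: c = malloc(3) -> c = 29; heap: [0-14 ALLOC][15-28 ALLOC][29-31 ALLOC][32-49 FREE]
Op 4: d = malloc(8) -> d = 32; heap: [0-14 ALLOC][15-28 ALLOC][29-31 ALLOC][32-39 ALLOC][40-49 FREE]
Op 5: free(d) -> (freed d); heap: [0-14 ALLOC][15-28 ALLOC][29-31 ALLOC][32-49 FREE]
Op 6: c = realloc(c, 16) -> c = 29; heap: [0-14 ALLOC][15-28 ALLOC][29-44 ALLOC][45-49 FREE]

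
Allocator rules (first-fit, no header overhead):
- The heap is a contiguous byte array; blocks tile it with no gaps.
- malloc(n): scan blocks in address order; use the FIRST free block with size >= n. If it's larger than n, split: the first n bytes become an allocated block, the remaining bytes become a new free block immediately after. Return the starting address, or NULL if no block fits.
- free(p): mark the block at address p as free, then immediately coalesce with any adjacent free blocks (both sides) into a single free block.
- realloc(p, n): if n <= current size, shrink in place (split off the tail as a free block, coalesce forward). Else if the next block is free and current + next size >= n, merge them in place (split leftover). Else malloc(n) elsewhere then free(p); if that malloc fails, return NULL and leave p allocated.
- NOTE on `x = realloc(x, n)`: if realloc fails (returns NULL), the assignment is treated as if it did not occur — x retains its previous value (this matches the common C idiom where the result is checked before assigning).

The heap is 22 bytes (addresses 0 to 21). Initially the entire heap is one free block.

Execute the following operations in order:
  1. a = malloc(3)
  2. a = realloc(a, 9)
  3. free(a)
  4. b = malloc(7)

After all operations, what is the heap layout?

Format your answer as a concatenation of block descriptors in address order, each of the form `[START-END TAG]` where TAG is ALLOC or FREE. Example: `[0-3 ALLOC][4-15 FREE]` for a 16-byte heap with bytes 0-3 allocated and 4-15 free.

Answer: [0-6 ALLOC][7-21 FREE]

Derivation:
Op 1: a = malloc(3) -> a = 0; heap: [0-2 ALLOC][3-21 FREE]
Op 2: a = realloc(a, 9) -> a = 0; heap: [0-8 ALLOC][9-21 FREE]
Op 3: free(a) -> (freed a); heap: [0-21 FREE]
Op 4: b = malloc(7) -> b = 0; heap: [0-6 ALLOC][7-21 FREE]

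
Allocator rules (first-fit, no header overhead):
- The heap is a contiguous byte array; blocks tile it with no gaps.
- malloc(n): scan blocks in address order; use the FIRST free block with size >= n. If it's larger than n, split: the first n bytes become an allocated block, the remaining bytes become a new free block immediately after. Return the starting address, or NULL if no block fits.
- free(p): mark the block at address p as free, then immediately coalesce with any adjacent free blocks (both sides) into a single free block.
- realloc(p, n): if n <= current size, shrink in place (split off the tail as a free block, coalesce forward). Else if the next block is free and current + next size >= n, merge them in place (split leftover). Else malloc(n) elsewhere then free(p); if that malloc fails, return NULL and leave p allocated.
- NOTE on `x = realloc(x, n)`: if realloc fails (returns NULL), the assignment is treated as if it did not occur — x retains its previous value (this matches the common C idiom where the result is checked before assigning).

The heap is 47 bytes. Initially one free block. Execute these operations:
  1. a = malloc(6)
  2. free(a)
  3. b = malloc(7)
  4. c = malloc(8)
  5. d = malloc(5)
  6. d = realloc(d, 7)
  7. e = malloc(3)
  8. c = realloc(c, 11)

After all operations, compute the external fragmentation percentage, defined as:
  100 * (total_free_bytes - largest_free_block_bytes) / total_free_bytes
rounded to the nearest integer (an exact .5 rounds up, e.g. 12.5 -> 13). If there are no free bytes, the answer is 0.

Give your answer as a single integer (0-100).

Op 1: a = malloc(6) -> a = 0; heap: [0-5 ALLOC][6-46 FREE]
Op 2: free(a) -> (freed a); heap: [0-46 FREE]
Op 3: b = malloc(7) -> b = 0; heap: [0-6 ALLOC][7-46 FREE]
Op 4: c = malloc(8) -> c = 7; heap: [0-6 ALLOC][7-14 ALLOC][15-46 FREE]
Op 5: d = malloc(5) -> d = 15; heap: [0-6 ALLOC][7-14 ALLOC][15-19 ALLOC][20-46 FREE]
Op 6: d = realloc(d, 7) -> d = 15; heap: [0-6 ALLOC][7-14 ALLOC][15-21 ALLOC][22-46 FREE]
Op 7: e = malloc(3) -> e = 22; heap: [0-6 ALLOC][7-14 ALLOC][15-21 ALLOC][22-24 ALLOC][25-46 FREE]
Op 8: c = realloc(c, 11) -> c = 25; heap: [0-6 ALLOC][7-14 FREE][15-21 ALLOC][22-24 ALLOC][25-35 ALLOC][36-46 FREE]
Free blocks: [8 11] total_free=19 largest=11 -> 100*(19-11)/19 = 800/19 ≈ 42.105 -> rounds to 42

Answer: 42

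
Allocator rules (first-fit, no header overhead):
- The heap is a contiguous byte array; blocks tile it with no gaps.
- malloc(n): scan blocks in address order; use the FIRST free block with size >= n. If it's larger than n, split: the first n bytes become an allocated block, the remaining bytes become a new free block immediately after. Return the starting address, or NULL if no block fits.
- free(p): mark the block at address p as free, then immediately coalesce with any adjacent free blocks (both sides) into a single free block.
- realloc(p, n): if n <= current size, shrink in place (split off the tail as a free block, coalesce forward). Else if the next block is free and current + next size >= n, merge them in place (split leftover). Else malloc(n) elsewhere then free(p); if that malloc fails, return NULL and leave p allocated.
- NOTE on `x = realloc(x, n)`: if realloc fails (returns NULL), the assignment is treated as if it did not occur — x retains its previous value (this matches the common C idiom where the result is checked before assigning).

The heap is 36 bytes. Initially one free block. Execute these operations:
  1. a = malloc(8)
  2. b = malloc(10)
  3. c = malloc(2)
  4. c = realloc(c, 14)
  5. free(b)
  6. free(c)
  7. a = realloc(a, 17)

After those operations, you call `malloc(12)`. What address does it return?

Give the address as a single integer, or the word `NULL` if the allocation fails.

Answer: 17

Derivation:
Op 1: a = malloc(8) -> a = 0; heap: [0-7 ALLOC][8-35 FREE]
Op 2: b = malloc(10) -> b = 8; heap: [0-7 ALLOC][8-17 ALLOC][18-35 FREE]
Op 3: c = malloc(2) -> c = 18; heap: [0-7 ALLOC][8-17 ALLOC][18-19 ALLOC][20-35 FREE]
Op 4: c = realloc(c, 14) -> c = 18; heap: [0-7 ALLOC][8-17 ALLOC][18-31 ALLOC][32-35 FREE]
Op 5: free(b) -> (freed b); heap: [0-7 ALLOC][8-17 FREE][18-31 ALLOC][32-35 FREE]
Op 6: free(c) -> (freed c); heap: [0-7 ALLOC][8-35 FREE]
Op 7: a = realloc(a, 17) -> a = 0; heap: [0-16 ALLOC][17-35 FREE]
malloc(12): first-fit scan over [0-16 ALLOC][17-35 FREE] -> 17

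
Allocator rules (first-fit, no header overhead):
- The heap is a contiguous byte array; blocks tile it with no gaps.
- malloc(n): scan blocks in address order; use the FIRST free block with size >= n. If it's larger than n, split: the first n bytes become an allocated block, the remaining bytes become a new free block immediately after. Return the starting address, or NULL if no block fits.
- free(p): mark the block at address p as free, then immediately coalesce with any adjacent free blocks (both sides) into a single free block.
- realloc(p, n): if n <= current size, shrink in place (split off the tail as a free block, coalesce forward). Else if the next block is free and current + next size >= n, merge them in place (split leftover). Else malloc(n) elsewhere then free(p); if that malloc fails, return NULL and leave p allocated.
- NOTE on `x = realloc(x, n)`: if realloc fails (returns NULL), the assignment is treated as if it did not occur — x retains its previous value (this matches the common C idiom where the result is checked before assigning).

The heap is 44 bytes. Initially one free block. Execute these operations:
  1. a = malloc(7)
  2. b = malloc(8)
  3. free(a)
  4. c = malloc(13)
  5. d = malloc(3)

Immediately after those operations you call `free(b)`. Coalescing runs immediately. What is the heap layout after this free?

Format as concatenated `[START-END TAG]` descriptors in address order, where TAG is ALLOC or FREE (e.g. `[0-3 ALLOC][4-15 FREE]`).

Answer: [0-2 ALLOC][3-14 FREE][15-27 ALLOC][28-43 FREE]

Derivation:
Op 1: a = malloc(7) -> a = 0; heap: [0-6 ALLOC][7-43 FREE]
Op 2: b = malloc(8) -> b = 7; heap: [0-6 ALLOC][7-14 ALLOC][15-43 FREE]
Op 3: free(a) -> (freed a); heap: [0-6 FREE][7-14 ALLOC][15-43 FREE]
Op 4: c = malloc(13) -> c = 15; heap: [0-6 FREE][7-14 ALLOC][15-27 ALLOC][28-43 FREE]
Op 5: d = malloc(3) -> d = 0; heap: [0-2 ALLOC][3-6 FREE][7-14 ALLOC][15-27 ALLOC][28-43 FREE]
free(b): b = 7 -> block [7-14 ALLOC]; mark free, coalesce with adjacent free neighbors -> [0-2 ALLOC][3-14 FREE][15-27 ALLOC][28-43 FREE]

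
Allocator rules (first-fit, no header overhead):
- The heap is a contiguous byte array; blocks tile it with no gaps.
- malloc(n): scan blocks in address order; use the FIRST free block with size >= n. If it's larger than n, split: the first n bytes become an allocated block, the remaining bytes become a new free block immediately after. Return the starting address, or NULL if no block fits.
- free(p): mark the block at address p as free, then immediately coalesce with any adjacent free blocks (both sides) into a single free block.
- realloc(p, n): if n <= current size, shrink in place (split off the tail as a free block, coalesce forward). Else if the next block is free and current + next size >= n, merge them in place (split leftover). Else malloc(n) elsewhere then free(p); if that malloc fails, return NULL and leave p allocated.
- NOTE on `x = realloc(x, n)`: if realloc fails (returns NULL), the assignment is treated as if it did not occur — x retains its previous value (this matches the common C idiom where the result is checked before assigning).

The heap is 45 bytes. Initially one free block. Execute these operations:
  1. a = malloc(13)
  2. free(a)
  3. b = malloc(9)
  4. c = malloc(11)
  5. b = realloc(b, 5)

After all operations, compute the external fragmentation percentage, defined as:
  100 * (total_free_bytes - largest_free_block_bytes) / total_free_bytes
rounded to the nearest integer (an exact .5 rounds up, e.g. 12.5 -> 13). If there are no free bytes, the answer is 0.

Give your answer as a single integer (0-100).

Answer: 14

Derivation:
Op 1: a = malloc(13) -> a = 0; heap: [0-12 ALLOC][13-44 FREE]
Op 2: free(a) -> (freed a); heap: [0-44 FREE]
Op 3: b = malloc(9) -> b = 0; heap: [0-8 ALLOC][9-44 FREE]
Op 4: c = malloc(11) -> c = 9; heap: [0-8 ALLOC][9-19 ALLOC][20-44 FREE]
Op 5: b = realloc(b, 5) -> b = 0; heap: [0-4 ALLOC][5-8 FREE][9-19 ALLOC][20-44 FREE]
Free blocks: [4 25] total_free=29 largest=25 -> 100*(29-25)/29 = 400/29 ≈ 13.793 -> rounds to 14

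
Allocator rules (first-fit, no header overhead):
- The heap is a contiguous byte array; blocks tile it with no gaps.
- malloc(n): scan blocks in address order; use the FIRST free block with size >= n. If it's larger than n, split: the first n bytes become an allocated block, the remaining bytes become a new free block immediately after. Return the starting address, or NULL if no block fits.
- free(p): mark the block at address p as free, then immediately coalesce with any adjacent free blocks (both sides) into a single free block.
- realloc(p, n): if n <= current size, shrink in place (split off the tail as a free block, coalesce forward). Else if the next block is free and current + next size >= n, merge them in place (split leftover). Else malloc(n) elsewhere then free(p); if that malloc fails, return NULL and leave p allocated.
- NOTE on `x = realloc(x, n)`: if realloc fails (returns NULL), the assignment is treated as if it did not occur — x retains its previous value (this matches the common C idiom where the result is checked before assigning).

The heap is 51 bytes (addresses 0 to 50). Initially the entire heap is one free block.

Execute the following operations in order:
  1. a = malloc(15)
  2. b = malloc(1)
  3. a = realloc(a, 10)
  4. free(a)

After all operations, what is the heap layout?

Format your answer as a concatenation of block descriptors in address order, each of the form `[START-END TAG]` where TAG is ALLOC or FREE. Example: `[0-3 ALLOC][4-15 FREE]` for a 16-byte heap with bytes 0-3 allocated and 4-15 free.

Op 1: a = malloc(15) -> a = 0; heap: [0-14 ALLOC][15-50 FREE]
Op 2: b = malloc(1) -> b = 15; heap: [0-14 ALLOC][15-15 ALLOC][16-50 FREE]
Op 3: a = realloc(a, 10) -> a = 0; heap: [0-9 ALLOC][10-14 FREE][15-15 ALLOC][16-50 FREE]
Op 4: free(a) -> (freed a); heap: [0-14 FREE][15-15 ALLOC][16-50 FREE]

Answer: [0-14 FREE][15-15 ALLOC][16-50 FREE]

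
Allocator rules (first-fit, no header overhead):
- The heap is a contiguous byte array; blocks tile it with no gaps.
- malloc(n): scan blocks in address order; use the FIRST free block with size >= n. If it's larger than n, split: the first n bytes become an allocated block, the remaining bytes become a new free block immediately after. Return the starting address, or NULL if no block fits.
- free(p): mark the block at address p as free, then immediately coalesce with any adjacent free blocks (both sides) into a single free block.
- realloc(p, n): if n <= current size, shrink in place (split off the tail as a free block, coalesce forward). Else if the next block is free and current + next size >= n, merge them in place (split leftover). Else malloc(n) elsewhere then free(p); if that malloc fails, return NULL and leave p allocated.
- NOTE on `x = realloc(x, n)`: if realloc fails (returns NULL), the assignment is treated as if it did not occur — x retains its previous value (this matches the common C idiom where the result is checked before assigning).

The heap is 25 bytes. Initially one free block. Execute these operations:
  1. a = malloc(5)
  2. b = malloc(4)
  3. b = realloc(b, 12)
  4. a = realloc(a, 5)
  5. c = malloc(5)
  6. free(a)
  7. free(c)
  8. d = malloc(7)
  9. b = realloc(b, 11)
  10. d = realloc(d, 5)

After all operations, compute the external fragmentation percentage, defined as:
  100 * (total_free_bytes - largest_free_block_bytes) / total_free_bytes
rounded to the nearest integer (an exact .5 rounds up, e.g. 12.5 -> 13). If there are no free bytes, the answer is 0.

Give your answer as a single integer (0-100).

Answer: 44

Derivation:
Op 1: a = malloc(5) -> a = 0; heap: [0-4 ALLOC][5-24 FREE]
Op 2: b = malloc(4) -> b = 5; heap: [0-4 ALLOC][5-8 ALLOC][9-24 FREE]
Op 3: b = realloc(b, 12) -> b = 5; heap: [0-4 ALLOC][5-16 ALLOC][17-24 FREE]
Op 4: a = realloc(a, 5) -> a = 0; heap: [0-4 ALLOC][5-16 ALLOC][17-24 FREE]
Op 5: c = malloc(5) -> c = 17; heap: [0-4 ALLOC][5-16 ALLOC][17-21 ALLOC][22-24 FREE]
Op 6: free(a) -> (freed a); heap: [0-4 FREE][5-16 ALLOC][17-21 ALLOC][22-24 FREE]
Op 7: free(c) -> (freed c); heap: [0-4 FREE][5-16 ALLOC][17-24 FREE]
Op 8: d = malloc(7) -> d = 17; heap: [0-4 FREE][5-16 ALLOC][17-23 ALLOC][24-24 FREE]
Op 9: b = realloc(b, 11) -> b = 5; heap: [0-4 FREE][5-15 ALLOC][16-16 FREE][17-23 ALLOC][24-24 FREE]
Op 10: d = realloc(d, 5) -> d = 17; heap: [0-4 FREE][5-15 ALLOC][16-16 FREE][17-21 ALLOC][22-24 FREE]
Free blocks: [5 1 3] total_free=9 largest=5 -> 100*(9-5)/9 = 400/9 ≈ 44.444 -> rounds to 44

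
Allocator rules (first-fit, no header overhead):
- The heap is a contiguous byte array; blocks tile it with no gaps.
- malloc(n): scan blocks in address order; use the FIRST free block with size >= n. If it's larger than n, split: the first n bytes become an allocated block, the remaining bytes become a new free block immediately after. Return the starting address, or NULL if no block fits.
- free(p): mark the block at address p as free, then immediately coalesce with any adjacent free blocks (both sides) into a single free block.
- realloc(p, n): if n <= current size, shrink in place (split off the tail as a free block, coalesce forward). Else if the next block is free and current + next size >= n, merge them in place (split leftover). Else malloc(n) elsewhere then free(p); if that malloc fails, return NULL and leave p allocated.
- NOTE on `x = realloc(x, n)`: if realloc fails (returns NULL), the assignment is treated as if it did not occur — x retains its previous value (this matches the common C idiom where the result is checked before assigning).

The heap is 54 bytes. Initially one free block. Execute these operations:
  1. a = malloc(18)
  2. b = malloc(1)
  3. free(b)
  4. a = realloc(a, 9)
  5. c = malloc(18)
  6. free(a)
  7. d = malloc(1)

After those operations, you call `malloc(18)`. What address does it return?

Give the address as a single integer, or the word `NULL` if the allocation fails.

Answer: 27

Derivation:
Op 1: a = malloc(18) -> a = 0; heap: [0-17 ALLOC][18-53 FREE]
Op 2: b = malloc(1) -> b = 18; heap: [0-17 ALLOC][18-18 ALLOC][19-53 FREE]
Op 3: free(b) -> (freed b); heap: [0-17 ALLOC][18-53 FREE]
Op 4: a = realloc(a, 9) -> a = 0; heap: [0-8 ALLOC][9-53 FREE]
Op 5: c = malloc(18) -> c = 9; heap: [0-8 ALLOC][9-26 ALLOC][27-53 FREE]
Op 6: free(a) -> (freed a); heap: [0-8 FREE][9-26 ALLOC][27-53 FREE]
Op 7: d = malloc(1) -> d = 0; heap: [0-0 ALLOC][1-8 FREE][9-26 ALLOC][27-53 FREE]
malloc(18): first-fit scan over [0-0 ALLOC][1-8 FREE][9-26 ALLOC][27-53 FREE] -> 27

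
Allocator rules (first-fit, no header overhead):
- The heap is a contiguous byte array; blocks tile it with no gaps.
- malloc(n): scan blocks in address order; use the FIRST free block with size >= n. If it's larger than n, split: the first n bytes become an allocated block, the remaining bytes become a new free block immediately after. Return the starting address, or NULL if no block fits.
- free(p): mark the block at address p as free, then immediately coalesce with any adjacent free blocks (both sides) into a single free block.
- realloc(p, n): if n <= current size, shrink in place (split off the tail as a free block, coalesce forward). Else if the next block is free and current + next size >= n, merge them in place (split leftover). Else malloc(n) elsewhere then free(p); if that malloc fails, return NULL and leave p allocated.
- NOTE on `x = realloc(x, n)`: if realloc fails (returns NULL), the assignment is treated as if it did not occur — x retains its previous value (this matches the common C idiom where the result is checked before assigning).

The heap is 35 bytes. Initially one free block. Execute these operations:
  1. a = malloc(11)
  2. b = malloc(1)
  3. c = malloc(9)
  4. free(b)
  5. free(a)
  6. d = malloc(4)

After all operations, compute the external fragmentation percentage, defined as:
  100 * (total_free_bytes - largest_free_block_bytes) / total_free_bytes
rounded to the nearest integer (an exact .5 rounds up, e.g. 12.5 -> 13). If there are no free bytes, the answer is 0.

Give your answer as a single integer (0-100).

Op 1: a = malloc(11) -> a = 0; heap: [0-10 ALLOC][11-34 FREE]
Op 2: b = malloc(1) -> b = 11; heap: [0-10 ALLOC][11-11 ALLOC][12-34 FREE]
Op 3: c = malloc(9) -> c = 12; heap: [0-10 ALLOC][11-11 ALLOC][12-20 ALLOC][21-34 FREE]
Op 4: free(b) -> (freed b); heap: [0-10 ALLOC][11-11 FREE][12-20 ALLOC][21-34 FREE]
Op 5: free(a) -> (freed a); heap: [0-11 FREE][12-20 ALLOC][21-34 FREE]
Op 6: d = malloc(4) -> d = 0; heap: [0-3 ALLOC][4-11 FREE][12-20 ALLOC][21-34 FREE]
Free blocks: [8 14] total_free=22 largest=14 -> 100*(22-14)/22 = 800/22 ≈ 36.364 -> rounds to 36

Answer: 36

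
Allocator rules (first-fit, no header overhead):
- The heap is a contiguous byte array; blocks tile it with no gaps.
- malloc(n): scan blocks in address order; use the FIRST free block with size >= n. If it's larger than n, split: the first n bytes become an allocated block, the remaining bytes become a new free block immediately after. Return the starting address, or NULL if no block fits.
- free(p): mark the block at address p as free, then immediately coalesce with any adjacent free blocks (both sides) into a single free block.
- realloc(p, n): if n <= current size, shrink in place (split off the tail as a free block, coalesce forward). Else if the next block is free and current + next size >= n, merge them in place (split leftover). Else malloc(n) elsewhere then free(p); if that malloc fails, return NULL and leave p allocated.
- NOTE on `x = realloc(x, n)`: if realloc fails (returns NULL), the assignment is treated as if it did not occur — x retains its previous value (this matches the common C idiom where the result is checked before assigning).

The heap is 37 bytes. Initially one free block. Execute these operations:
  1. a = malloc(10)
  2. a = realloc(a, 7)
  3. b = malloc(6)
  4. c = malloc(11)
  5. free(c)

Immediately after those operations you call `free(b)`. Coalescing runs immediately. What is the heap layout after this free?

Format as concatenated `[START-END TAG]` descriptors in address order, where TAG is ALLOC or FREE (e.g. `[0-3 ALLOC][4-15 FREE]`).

Op 1: a = malloc(10) -> a = 0; heap: [0-9 ALLOC][10-36 FREE]
Op 2: a = realloc(a, 7) -> a = 0; heap: [0-6 ALLOC][7-36 FREE]
Op 3: b = malloc(6) -> b = 7; heap: [0-6 ALLOC][7-12 ALLOC][13-36 FREE]
Op 4: c = malloc(11) -> c = 13; heap: [0-6 ALLOC][7-12 ALLOC][13-23 ALLOC][24-36 FREE]
Op 5: free(c) -> (freed c); heap: [0-6 ALLOC][7-12 ALLOC][13-36 FREE]
free(b): b = 7 -> block [7-12 ALLOC]; mark free, coalesce with adjacent free neighbors -> [0-6 ALLOC][7-36 FREE]

Answer: [0-6 ALLOC][7-36 FREE]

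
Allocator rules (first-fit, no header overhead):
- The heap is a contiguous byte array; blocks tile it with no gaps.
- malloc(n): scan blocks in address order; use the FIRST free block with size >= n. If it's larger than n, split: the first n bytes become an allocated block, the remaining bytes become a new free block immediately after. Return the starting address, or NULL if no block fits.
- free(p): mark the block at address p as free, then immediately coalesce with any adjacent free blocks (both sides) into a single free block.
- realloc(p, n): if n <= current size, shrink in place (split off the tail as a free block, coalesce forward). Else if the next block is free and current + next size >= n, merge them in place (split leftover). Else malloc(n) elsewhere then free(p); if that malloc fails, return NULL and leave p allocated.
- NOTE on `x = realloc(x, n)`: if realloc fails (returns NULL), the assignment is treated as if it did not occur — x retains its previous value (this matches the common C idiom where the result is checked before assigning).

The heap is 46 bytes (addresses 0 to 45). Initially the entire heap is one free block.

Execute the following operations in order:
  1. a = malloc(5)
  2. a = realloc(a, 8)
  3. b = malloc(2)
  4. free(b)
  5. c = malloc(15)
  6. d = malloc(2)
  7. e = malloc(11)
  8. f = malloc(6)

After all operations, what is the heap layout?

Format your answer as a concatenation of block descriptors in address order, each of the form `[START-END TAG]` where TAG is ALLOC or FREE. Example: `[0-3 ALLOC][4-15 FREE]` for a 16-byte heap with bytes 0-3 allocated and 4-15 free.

Answer: [0-7 ALLOC][8-22 ALLOC][23-24 ALLOC][25-35 ALLOC][36-41 ALLOC][42-45 FREE]

Derivation:
Op 1: a = malloc(5) -> a = 0; heap: [0-4 ALLOC][5-45 FREE]
Op 2: a = realloc(a, 8) -> a = 0; heap: [0-7 ALLOC][8-45 FREE]
Op 3: b = malloc(2) -> b = 8; heap: [0-7 ALLOC][8-9 ALLOC][10-45 FREE]
Op 4: free(b) -> (freed b); heap: [0-7 ALLOC][8-45 FREE]
Op 5: c = malloc(15) -> c = 8; heap: [0-7 ALLOC][8-22 ALLOC][23-45 FREE]
Op 6: d = malloc(2) -> d = 23; heap: [0-7 ALLOC][8-22 ALLOC][23-24 ALLOC][25-45 FREE]
Op 7: e = malloc(11) -> e = 25; heap: [0-7 ALLOC][8-22 ALLOC][23-24 ALLOC][25-35 ALLOC][36-45 FREE]
Op 8: f = malloc(6) -> f = 36; heap: [0-7 ALLOC][8-22 ALLOC][23-24 ALLOC][25-35 ALLOC][36-41 ALLOC][42-45 FREE]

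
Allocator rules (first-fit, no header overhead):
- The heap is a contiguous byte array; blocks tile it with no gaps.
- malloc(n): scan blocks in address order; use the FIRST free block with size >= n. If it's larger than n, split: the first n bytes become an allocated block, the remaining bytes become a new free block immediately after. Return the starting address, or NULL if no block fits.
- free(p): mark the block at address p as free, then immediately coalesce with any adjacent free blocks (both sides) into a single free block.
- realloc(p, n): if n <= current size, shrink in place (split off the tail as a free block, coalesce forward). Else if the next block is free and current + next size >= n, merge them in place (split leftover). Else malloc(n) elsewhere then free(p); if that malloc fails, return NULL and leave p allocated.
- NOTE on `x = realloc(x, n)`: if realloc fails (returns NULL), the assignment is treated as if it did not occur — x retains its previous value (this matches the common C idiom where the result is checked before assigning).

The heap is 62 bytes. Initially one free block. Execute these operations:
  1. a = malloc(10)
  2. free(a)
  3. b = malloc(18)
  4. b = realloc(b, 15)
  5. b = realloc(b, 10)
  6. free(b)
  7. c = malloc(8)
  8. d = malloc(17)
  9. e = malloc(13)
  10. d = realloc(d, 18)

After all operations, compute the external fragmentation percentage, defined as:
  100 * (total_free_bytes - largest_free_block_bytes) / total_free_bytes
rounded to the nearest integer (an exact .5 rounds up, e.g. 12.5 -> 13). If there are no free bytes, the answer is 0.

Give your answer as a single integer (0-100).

Answer: 26

Derivation:
Op 1: a = malloc(10) -> a = 0; heap: [0-9 ALLOC][10-61 FREE]
Op 2: free(a) -> (freed a); heap: [0-61 FREE]
Op 3: b = malloc(18) -> b = 0; heap: [0-17 ALLOC][18-61 FREE]
Op 4: b = realloc(b, 15) -> b = 0; heap: [0-14 ALLOC][15-61 FREE]
Op 5: b = realloc(b, 10) -> b = 0; heap: [0-9 ALLOC][10-61 FREE]
Op 6: free(b) -> (freed b); heap: [0-61 FREE]
Op 7: c = malloc(8) -> c = 0; heap: [0-7 ALLOC][8-61 FREE]
Op 8: d = malloc(17) -> d = 8; heap: [0-7 ALLOC][8-24 ALLOC][25-61 FREE]
Op 9: e = malloc(13) -> e = 25; heap: [0-7 ALLOC][8-24 ALLOC][25-37 ALLOC][38-61 FREE]
Op 10: d = realloc(d, 18) -> d = 38; heap: [0-7 ALLOC][8-24 FREE][25-37 ALLOC][38-55 ALLOC][56-61 FREE]
Free blocks: [17 6] total_free=23 largest=17 -> 100*(23-17)/23 = 600/23 ≈ 26.087 -> rounds to 26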